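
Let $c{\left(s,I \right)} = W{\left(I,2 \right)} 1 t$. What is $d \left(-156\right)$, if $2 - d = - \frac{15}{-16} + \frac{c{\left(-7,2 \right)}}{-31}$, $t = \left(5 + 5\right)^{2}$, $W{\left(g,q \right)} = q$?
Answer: $- \frac{145353}{124} \approx -1172.2$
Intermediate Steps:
$t = 100$ ($t = 10^{2} = 100$)
$c{\left(s,I \right)} = 200$ ($c{\left(s,I \right)} = 2 \cdot 1 \cdot 100 = 2 \cdot 100 = 200$)
$d = \frac{3727}{496}$ ($d = 2 - \left(- \frac{15}{-16} + \frac{200}{-31}\right) = 2 - \left(\left(-15\right) \left(- \frac{1}{16}\right) + 200 \left(- \frac{1}{31}\right)\right) = 2 - \left(\frac{15}{16} - \frac{200}{31}\right) = 2 - - \frac{2735}{496} = 2 + \frac{2735}{496} = \frac{3727}{496} \approx 7.5141$)
$d \left(-156\right) = \frac{3727}{496} \left(-156\right) = - \frac{145353}{124}$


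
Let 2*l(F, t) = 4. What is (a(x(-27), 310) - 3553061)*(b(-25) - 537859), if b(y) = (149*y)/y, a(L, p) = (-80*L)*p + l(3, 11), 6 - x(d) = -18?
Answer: 2230560346890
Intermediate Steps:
l(F, t) = 2 (l(F, t) = (½)*4 = 2)
x(d) = 24 (x(d) = 6 - 1*(-18) = 6 + 18 = 24)
a(L, p) = 2 - 80*L*p (a(L, p) = (-80*L)*p + 2 = -80*L*p + 2 = 2 - 80*L*p)
b(y) = 149
(a(x(-27), 310) - 3553061)*(b(-25) - 537859) = ((2 - 80*24*310) - 3553061)*(149 - 537859) = ((2 - 595200) - 3553061)*(-537710) = (-595198 - 3553061)*(-537710) = -4148259*(-537710) = 2230560346890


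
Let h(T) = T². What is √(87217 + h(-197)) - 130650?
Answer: -130650 + √126026 ≈ -1.3030e+5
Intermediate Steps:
√(87217 + h(-197)) - 130650 = √(87217 + (-197)²) - 130650 = √(87217 + 38809) - 130650 = √126026 - 130650 = -130650 + √126026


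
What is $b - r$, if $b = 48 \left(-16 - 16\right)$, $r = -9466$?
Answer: $7930$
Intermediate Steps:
$b = -1536$ ($b = 48 \left(-32\right) = -1536$)
$b - r = -1536 - -9466 = -1536 + 9466 = 7930$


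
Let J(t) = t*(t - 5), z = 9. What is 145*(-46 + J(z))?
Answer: -1450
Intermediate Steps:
J(t) = t*(-5 + t)
145*(-46 + J(z)) = 145*(-46 + 9*(-5 + 9)) = 145*(-46 + 9*4) = 145*(-46 + 36) = 145*(-10) = -1450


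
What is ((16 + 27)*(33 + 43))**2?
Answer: 10679824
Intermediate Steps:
((16 + 27)*(33 + 43))**2 = (43*76)**2 = 3268**2 = 10679824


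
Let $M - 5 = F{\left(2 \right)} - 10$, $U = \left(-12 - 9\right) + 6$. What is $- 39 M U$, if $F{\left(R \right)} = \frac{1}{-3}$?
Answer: $-3120$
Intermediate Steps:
$U = -15$ ($U = -21 + 6 = -15$)
$F{\left(R \right)} = - \frac{1}{3}$
$M = - \frac{16}{3}$ ($M = 5 - \frac{31}{3} = - \frac{16}{3} \approx -5.3333$)
$- 39 M U = \left(-39\right) \left(- \frac{16}{3}\right) \left(-15\right) = 208 \left(-15\right) = -3120$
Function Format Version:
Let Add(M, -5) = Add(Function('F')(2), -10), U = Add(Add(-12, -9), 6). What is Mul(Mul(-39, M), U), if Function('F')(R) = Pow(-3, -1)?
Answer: -3120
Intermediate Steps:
U = -15 (U = Add(-21, 6) = -15)
Function('F')(R) = Rational(-1, 3)
M = Rational(-16, 3) (M = Add(5, Add(Rational(-1, 3), -10)) = Add(5, Rational(-31, 3)) = Rational(-16, 3) ≈ -5.3333)
Mul(Mul(-39, M), U) = Mul(Mul(-39, Rational(-16, 3)), -15) = Mul(208, -15) = -3120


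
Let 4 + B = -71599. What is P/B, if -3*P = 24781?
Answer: 24781/214809 ≈ 0.11536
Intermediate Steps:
P = -24781/3 (P = -⅓*24781 = -24781/3 ≈ -8260.3)
B = -71603 (B = -4 - 71599 = -71603)
P/B = -24781/3/(-71603) = -24781/3*(-1/71603) = 24781/214809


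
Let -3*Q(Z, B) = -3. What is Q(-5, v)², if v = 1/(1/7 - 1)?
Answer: 1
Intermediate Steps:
v = -7/6 (v = 1/(⅐ - 1) = 1/(-6/7) = -7/6 ≈ -1.1667)
Q(Z, B) = 1 (Q(Z, B) = -⅓*(-3) = 1)
Q(-5, v)² = 1² = 1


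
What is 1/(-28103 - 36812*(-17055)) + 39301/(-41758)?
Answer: -43511132356067/46231339321350 ≈ -0.94116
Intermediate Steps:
1/(-28103 - 36812*(-17055)) + 39301/(-41758) = -1/17055/(-64915) + 39301*(-1/41758) = -1/64915*(-1/17055) - 39301/41758 = 1/1107125325 - 39301/41758 = -43511132356067/46231339321350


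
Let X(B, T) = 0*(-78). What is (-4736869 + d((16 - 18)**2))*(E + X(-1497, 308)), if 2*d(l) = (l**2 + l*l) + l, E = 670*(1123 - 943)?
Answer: -571264230600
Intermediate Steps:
X(B, T) = 0
E = 120600 (E = 670*180 = 120600)
d(l) = l**2 + l/2 (d(l) = ((l**2 + l*l) + l)/2 = ((l**2 + l**2) + l)/2 = (2*l**2 + l)/2 = (l + 2*l**2)/2 = l**2 + l/2)
(-4736869 + d((16 - 18)**2))*(E + X(-1497, 308)) = (-4736869 + (16 - 18)**2*(1/2 + (16 - 18)**2))*(120600 + 0) = (-4736869 + (-2)**2*(1/2 + (-2)**2))*120600 = (-4736869 + 4*(1/2 + 4))*120600 = (-4736869 + 4*(9/2))*120600 = (-4736869 + 18)*120600 = -4736851*120600 = -571264230600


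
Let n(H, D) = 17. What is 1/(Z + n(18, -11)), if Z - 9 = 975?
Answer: 1/1001 ≈ 0.00099900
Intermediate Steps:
Z = 984 (Z = 9 + 975 = 984)
1/(Z + n(18, -11)) = 1/(984 + 17) = 1/1001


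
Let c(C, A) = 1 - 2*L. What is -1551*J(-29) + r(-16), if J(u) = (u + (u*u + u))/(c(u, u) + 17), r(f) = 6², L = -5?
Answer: -1213425/28 ≈ -43337.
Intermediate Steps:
r(f) = 36
c(C, A) = 11 (c(C, A) = 1 - 2*(-5) = 1 + 10 = 11)
J(u) = u/14 + u²/28 (J(u) = (u + (u*u + u))/(11 + 17) = (u + (u² + u))/28 = (u + (u + u²))*(1/28) = (u² + 2*u)*(1/28) = u/14 + u²/28)
-1551*J(-29) + r(-16) = -1551*(-29)*(2 - 29)/28 + 36 = -1551*(-29)*(-27)/28 + 36 = -1551*783/28 + 36 = -1214433/28 + 36 = -1213425/28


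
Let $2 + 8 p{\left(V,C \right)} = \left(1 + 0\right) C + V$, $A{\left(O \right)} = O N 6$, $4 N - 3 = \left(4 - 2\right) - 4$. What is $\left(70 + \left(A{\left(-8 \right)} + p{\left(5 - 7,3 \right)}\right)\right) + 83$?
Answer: $\frac{1127}{8} \approx 140.88$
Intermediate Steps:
$N = \frac{1}{4}$ ($N = \frac{3}{4} + \frac{\left(4 - 2\right) - 4}{4} = \frac{3}{4} + \frac{2 - 4}{4} = \frac{3}{4} + \frac{1}{4} \left(-2\right) = \frac{3}{4} - \frac{1}{2} = \frac{1}{4} \approx 0.25$)
$A{\left(O \right)} = \frac{3 O}{2}$ ($A{\left(O \right)} = O \frac{1}{4} \cdot 6 = \frac{O}{4} \cdot 6 = \frac{3 O}{2}$)
$p{\left(V,C \right)} = - \frac{1}{4} + \frac{C}{8} + \frac{V}{8}$ ($p{\left(V,C \right)} = - \frac{1}{4} + \frac{\left(1 + 0\right) C + V}{8} = - \frac{1}{4} + \frac{1 C + V}{8} = - \frac{1}{4} + \frac{C + V}{8} = - \frac{1}{4} + \left(\frac{C}{8} + \frac{V}{8}\right) = - \frac{1}{4} + \frac{C}{8} + \frac{V}{8}$)
$\left(70 + \left(A{\left(-8 \right)} + p{\left(5 - 7,3 \right)}\right)\right) + 83 = \left(70 + \left(\frac{3}{2} \left(-8\right) + \left(- \frac{1}{4} + \frac{1}{8} \cdot 3 + \frac{5 - 7}{8}\right)\right)\right) + 83 = \left(70 - \left(\frac{95}{8} - \frac{5 - 7}{8}\right)\right) + 83 = \left(70 + \left(-12 + \left(- \frac{1}{4} + \frac{3}{8} + \frac{1}{8} \left(-2\right)\right)\right)\right) + 83 = \left(70 - \frac{97}{8}\right) + 83 = \frac{463}{8} + 83 = \frac{1127}{8}$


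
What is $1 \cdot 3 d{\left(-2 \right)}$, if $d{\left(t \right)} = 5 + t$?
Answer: $9$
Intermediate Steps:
$1 \cdot 3 d{\left(-2 \right)} = 1 \cdot 3 \left(5 - 2\right) = 3 \cdot 3 = 9$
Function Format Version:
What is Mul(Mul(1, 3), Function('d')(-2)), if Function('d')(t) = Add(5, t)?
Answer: 9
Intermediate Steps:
Mul(Mul(1, 3), Function('d')(-2)) = Mul(Mul(1, 3), Add(5, -2)) = Mul(3, 3) = 9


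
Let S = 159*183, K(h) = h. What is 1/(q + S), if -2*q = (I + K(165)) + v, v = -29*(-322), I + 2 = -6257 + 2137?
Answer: 2/52813 ≈ 3.7869e-5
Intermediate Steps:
I = -4122 (I = -2 + (-6257 + 2137) = -2 - 4120 = -4122)
S = 29097
v = 9338
q = -5381/2 (q = -((-4122 + 165) + 9338)/2 = -(-3957 + 9338)/2 = -½*5381 = -5381/2 ≈ -2690.5)
1/(q + S) = 1/(-5381/2 + 29097) = 1/(52813/2) = 2/52813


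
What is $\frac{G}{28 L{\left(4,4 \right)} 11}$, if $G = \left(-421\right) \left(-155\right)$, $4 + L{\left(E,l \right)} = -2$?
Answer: $- \frac{65255}{1848} \approx -35.311$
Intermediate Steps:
$L{\left(E,l \right)} = -6$ ($L{\left(E,l \right)} = -4 - 2 = -6$)
$G = 65255$
$\frac{G}{28 L{\left(4,4 \right)} 11} = \frac{65255}{28 \left(-6\right) 11} = \frac{65255}{\left(-168\right) 11} = \frac{65255}{-1848} = 65255 \left(- \frac{1}{1848}\right) = - \frac{65255}{1848}$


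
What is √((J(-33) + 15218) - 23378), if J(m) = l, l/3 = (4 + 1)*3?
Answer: I*√8115 ≈ 90.083*I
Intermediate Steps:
l = 45 (l = 3*((4 + 1)*3) = 3*(5*3) = 3*15 = 45)
J(m) = 45
√((J(-33) + 15218) - 23378) = √((45 + 15218) - 23378) = √(15263 - 23378) = √(-8115) = I*√8115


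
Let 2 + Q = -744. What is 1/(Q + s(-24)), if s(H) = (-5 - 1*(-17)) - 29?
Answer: -1/763 ≈ -0.0013106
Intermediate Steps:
Q = -746 (Q = -2 - 744 = -746)
s(H) = -17 (s(H) = (-5 + 17) - 29 = 12 - 29 = -17)
1/(Q + s(-24)) = 1/(-746 - 17) = 1/(-763) = -1/763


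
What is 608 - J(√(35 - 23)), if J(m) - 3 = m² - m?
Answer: 593 + 2*√3 ≈ 596.46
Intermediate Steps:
J(m) = 3 + m² - m (J(m) = 3 + (m² - m) = 3 + m² - m)
608 - J(√(35 - 23)) = 608 - (3 + (√(35 - 23))² - √(35 - 23)) = 608 - (3 + (√12)² - √12) = 608 - (3 + (2*√3)² - 2*√3) = 608 - (3 + 12 - 2*√3) = 608 - (15 - 2*√3) = 608 + (-15 + 2*√3) = 593 + 2*√3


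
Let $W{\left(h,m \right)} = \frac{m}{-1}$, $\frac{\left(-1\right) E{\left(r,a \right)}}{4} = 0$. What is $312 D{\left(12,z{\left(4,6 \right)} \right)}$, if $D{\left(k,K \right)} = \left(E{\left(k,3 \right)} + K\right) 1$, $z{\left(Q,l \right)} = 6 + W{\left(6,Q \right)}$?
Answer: $624$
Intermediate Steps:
$E{\left(r,a \right)} = 0$ ($E{\left(r,a \right)} = \left(-4\right) 0 = 0$)
$W{\left(h,m \right)} = - m$ ($W{\left(h,m \right)} = m \left(-1\right) = - m$)
$z{\left(Q,l \right)} = 6 - Q$
$D{\left(k,K \right)} = K$ ($D{\left(k,K \right)} = \left(0 + K\right) 1 = K 1 = K$)
$312 D{\left(12,z{\left(4,6 \right)} \right)} = 312 \left(6 - 4\right) = 312 \cdot 2 = 624$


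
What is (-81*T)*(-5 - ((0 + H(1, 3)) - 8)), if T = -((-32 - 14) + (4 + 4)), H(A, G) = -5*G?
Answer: -55404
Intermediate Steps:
T = 38 (T = -(-46 + 8) = -1*(-38) = 38)
(-81*T)*(-5 - ((0 + H(1, 3)) - 8)) = (-81*38)*(-5 - ((0 - 5*3) - 8)) = -3078*(-5 - ((0 - 15) - 8)) = -3078*(-5 - (-15 - 8)) = -3078*(-5 - 1*(-23)) = -3078*(-5 + 23) = -3078*18 = -55404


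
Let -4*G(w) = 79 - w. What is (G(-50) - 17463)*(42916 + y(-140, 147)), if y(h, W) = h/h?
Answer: -3003374577/4 ≈ -7.5084e+8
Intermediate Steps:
G(w) = -79/4 + w/4 (G(w) = -(79 - w)/4 = -79/4 + w/4)
y(h, W) = 1
(G(-50) - 17463)*(42916 + y(-140, 147)) = ((-79/4 + (¼)*(-50)) - 17463)*(42916 + 1) = ((-79/4 - 25/2) - 17463)*42917 = (-129/4 - 17463)*42917 = -69981/4*42917 = -3003374577/4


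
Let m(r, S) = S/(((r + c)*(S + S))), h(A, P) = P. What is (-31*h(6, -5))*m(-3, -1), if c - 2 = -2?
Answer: -155/6 ≈ -25.833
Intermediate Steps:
c = 0 (c = 2 - 2 = 0)
m(r, S) = 1/(2*r) (m(r, S) = S/(((r + 0)*(S + S))) = S/((r*(2*S))) = S/((2*S*r)) = S*(1/(2*S*r)) = 1/(2*r))
(-31*h(6, -5))*m(-3, -1) = (-31*(-5))*((½)/(-3)) = 155*((½)*(-⅓)) = 155*(-⅙) = -155/6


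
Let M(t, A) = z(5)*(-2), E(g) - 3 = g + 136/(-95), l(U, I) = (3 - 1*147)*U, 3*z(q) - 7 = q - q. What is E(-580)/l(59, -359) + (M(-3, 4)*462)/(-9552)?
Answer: 15729463/53538960 ≈ 0.29379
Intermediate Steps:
z(q) = 7/3 (z(q) = 7/3 + (q - q)/3 = 7/3 + (⅓)*0 = 7/3 + 0 = 7/3)
l(U, I) = -144*U (l(U, I) = (3 - 147)*U = -144*U)
E(g) = 149/95 + g (E(g) = 3 + (g + 136/(-95)) = 3 + (g + 136*(-1/95)) = 3 + (g - 136/95) = 3 + (-136/95 + g) = 149/95 + g)
M(t, A) = -14/3 (M(t, A) = (7/3)*(-2) = -14/3)
E(-580)/l(59, -359) + (M(-3, 4)*462)/(-9552) = (149/95 - 580)/((-144*59)) - 14/3*462/(-9552) = -54951/95/(-8496) - 2156*(-1/9552) = -54951/95*(-1/8496) + 539/2388 = 18317/269040 + 539/2388 = 15729463/53538960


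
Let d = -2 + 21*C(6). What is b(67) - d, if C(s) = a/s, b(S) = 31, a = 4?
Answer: 19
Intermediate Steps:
C(s) = 4/s
d = 12 (d = -2 + 21*(4/6) = -2 + 21*(4*(1/6)) = -2 + 21*(2/3) = -2 + 14 = 12)
b(67) - d = 31 - 1*12 = 31 - 12 = 19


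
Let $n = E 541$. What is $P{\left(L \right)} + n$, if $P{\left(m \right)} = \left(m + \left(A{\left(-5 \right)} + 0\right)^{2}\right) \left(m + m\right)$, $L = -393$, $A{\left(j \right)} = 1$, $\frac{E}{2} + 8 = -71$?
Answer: $222634$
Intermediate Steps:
$E = -158$ ($E = -16 + 2 \left(-71\right) = -16 - 142 = -158$)
$n = -85478$ ($n = \left(-158\right) 541 = -85478$)
$P{\left(m \right)} = 2 m \left(1 + m\right)$ ($P{\left(m \right)} = \left(m + \left(1 + 0\right)^{2}\right) \left(m + m\right) = \left(m + 1^{2}\right) 2 m = \left(m + 1\right) 2 m = \left(1 + m\right) 2 m = 2 m \left(1 + m\right)$)
$P{\left(L \right)} + n = 2 \left(-393\right) \left(1 - 393\right) - 85478 = 2 \left(-393\right) \left(-392\right) - 85478 = 308112 - 85478 = 222634$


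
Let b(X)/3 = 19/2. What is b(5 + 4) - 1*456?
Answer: -855/2 ≈ -427.50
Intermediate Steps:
b(X) = 57/2 (b(X) = 3*(19/2) = 57/2)
b(5 + 4) - 1*456 = 57/2 - 1*456 = 57/2 - 456 = -855/2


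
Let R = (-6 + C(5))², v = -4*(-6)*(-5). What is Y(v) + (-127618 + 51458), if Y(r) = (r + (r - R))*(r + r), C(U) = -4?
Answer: 5440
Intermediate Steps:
v = -120 (v = 24*(-5) = -120)
R = 100 (R = (-6 - 4)² = (-10)² = 100)
Y(r) = 2*r*(-100 + 2*r) (Y(r) = (r + (r - 1*100))*(r + r) = (r + (r - 100))*(2*r) = (r + (-100 + r))*(2*r) = (-100 + 2*r)*(2*r) = 2*r*(-100 + 2*r))
Y(v) + (-127618 + 51458) = 4*(-120)*(-50 - 120) + (-127618 + 51458) = 4*(-120)*(-170) - 76160 = 81600 - 76160 = 5440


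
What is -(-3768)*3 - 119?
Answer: 11185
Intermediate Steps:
-(-3768)*3 - 119 = -157*(-72) - 119 = 11304 - 119 = 11185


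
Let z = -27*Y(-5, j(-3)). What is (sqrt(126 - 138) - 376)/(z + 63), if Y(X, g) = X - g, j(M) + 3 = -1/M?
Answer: -188/63 + I*sqrt(3)/63 ≈ -2.9841 + 0.027493*I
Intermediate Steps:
j(M) = -3 - 1/M
z = 63 (z = -27*(-5 - (-3 - 1/(-3))) = -27*(-5 - (-3 - 1*(-1/3))) = -27*(-5 - (-3 + 1/3)) = -27*(-5 - 1*(-8/3)) = -27*(-5 + 8/3) = -27*(-7/3) = 63)
(sqrt(126 - 138) - 376)/(z + 63) = (sqrt(126 - 138) - 376)/(63 + 63) = (sqrt(-12) - 376)/126 = (2*I*sqrt(3) - 376)*(1/126) = (-376 + 2*I*sqrt(3))*(1/126) = -188/63 + I*sqrt(3)/63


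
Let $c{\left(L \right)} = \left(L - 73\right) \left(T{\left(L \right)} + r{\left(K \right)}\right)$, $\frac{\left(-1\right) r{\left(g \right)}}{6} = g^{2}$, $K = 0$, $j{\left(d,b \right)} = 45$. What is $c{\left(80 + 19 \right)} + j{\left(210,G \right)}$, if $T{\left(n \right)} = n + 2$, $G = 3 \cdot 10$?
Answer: $2671$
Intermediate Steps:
$G = 30$
$T{\left(n \right)} = 2 + n$
$r{\left(g \right)} = - 6 g^{2}$
$c{\left(L \right)} = \left(-73 + L\right) \left(2 + L\right)$ ($c{\left(L \right)} = \left(L - 73\right) \left(\left(2 + L\right) - 6 \cdot 0^{2}\right) = \left(-73 + L\right) \left(\left(2 + L\right) - 0\right) = \left(-73 + L\right) \left(\left(2 + L\right) + 0\right) = \left(-73 + L\right) \left(2 + L\right)$)
$c{\left(80 + 19 \right)} + j{\left(210,G \right)} = \left(-146 + \left(80 + 19\right)^{2} - 71 \left(80 + 19\right)\right) + 45 = \left(-146 + 99^{2} - 7029\right) + 45 = \left(-146 + 9801 - 7029\right) + 45 = 2626 + 45 = 2671$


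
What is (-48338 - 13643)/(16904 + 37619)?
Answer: -61981/54523 ≈ -1.1368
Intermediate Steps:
(-48338 - 13643)/(16904 + 37619) = -61981/54523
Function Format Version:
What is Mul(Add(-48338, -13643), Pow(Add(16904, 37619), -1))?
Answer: Rational(-61981, 54523) ≈ -1.1368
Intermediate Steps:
Mul(Add(-48338, -13643), Pow(Add(16904, 37619), -1)) = Mul(-61981, Pow(54523, -1)) = Mul(-61981, Rational(1, 54523)) = Rational(-61981, 54523)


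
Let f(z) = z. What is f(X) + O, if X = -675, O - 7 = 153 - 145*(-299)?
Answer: 42840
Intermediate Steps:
O = 43515 (O = 7 + (153 - 145*(-299)) = 7 + (153 + 43355) = 7 + 43508 = 43515)
f(X) + O = -675 + 43515 = 42840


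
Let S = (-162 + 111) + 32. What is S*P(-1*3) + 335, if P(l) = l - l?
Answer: 335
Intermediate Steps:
P(l) = 0
S = -19 (S = -51 + 32 = -19)
S*P(-1*3) + 335 = -19*0 + 335 = 0 + 335 = 335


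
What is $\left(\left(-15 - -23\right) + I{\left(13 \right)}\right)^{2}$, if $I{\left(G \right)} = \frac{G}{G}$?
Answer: $81$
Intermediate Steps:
$I{\left(G \right)} = 1$
$\left(\left(-15 - -23\right) + I{\left(13 \right)}\right)^{2} = \left(\left(-15 - -23\right) + 1\right)^{2} = \left(\left(-15 + 23\right) + 1\right)^{2} = \left(8 + 1\right)^{2} = 9^{2} = 81$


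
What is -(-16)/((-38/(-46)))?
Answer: 368/19 ≈ 19.368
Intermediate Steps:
-(-16)/((-38/(-46))) = -(-16)/((-38*(-1/46))) = -(-16)/19/23 = -(-16)*23/19 = -2*(-184/19) = 368/19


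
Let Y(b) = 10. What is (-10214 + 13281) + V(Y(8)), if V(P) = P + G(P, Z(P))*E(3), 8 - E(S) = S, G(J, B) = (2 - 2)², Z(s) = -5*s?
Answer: 3077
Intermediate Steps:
G(J, B) = 0 (G(J, B) = 0² = 0)
E(S) = 8 - S
V(P) = P (V(P) = P + 0*(8 - 1*3) = P + 0*(8 - 3) = P + 0*5 = P + 0 = P)
(-10214 + 13281) + V(Y(8)) = (-10214 + 13281) + 10 = 3067 + 10 = 3077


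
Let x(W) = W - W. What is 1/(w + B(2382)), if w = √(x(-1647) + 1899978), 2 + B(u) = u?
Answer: 1190/1882211 - √1899978/3764422 ≈ 0.00026607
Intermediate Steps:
x(W) = 0
B(u) = -2 + u
w = √1899978 (w = √(0 + 1899978) = √1899978 ≈ 1378.4)
1/(w + B(2382)) = 1/(√1899978 + (-2 + 2382)) = 1/(√1899978 + 2380) = 1/(2380 + √1899978)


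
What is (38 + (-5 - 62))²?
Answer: 841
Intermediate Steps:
(38 + (-5 - 62))² = (38 - 67)² = (-29)² = 841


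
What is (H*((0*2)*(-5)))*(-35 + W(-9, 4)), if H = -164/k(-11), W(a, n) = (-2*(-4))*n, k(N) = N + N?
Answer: 0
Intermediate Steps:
k(N) = 2*N
W(a, n) = 8*n
H = 82/11 (H = -164/(2*(-11)) = -164/(-22) = -164*(-1/22) = 82/11 ≈ 7.4545)
(H*((0*2)*(-5)))*(-35 + W(-9, 4)) = (82*((0*2)*(-5))/11)*(-35 + 8*4) = (82*(0*(-5))/11)*(-35 + 32) = ((82/11)*0)*(-3) = 0*(-3) = 0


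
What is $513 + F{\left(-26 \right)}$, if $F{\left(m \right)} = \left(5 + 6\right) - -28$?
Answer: $552$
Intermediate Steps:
$F{\left(m \right)} = 39$ ($F{\left(m \right)} = 11 + 28 = 39$)
$513 + F{\left(-26 \right)} = 513 + 39 = 552$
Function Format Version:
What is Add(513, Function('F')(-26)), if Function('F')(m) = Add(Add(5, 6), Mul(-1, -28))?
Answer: 552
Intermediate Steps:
Function('F')(m) = 39 (Function('F')(m) = Add(11, 28) = 39)
Add(513, Function('F')(-26)) = Add(513, 39) = 552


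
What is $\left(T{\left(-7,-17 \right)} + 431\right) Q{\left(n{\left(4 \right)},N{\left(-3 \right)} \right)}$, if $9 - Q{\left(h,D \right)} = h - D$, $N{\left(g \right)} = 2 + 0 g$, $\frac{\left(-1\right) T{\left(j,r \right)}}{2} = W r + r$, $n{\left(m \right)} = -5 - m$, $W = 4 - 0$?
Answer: $12020$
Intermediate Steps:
$W = 4$ ($W = 4 + 0 = 4$)
$T{\left(j,r \right)} = - 10 r$ ($T{\left(j,r \right)} = - 2 \left(4 r + r\right) = - 2 \cdot 5 r = - 10 r$)
$N{\left(g \right)} = 2$ ($N{\left(g \right)} = 2 + 0 = 2$)
$Q{\left(h,D \right)} = 9 + D - h$ ($Q{\left(h,D \right)} = 9 - \left(h - D\right) = 9 + \left(D - h\right) = 9 + D - h$)
$\left(T{\left(-7,-17 \right)} + 431\right) Q{\left(n{\left(4 \right)},N{\left(-3 \right)} \right)} = \left(\left(-10\right) \left(-17\right) + 431\right) \left(9 + 2 - \left(-5 - 4\right)\right) = \left(170 + 431\right) \left(9 + 2 - \left(-5 - 4\right)\right) = 601 \left(9 + 2 - -9\right) = 601 \left(9 + 2 + 9\right) = 601 \cdot 20 = 12020$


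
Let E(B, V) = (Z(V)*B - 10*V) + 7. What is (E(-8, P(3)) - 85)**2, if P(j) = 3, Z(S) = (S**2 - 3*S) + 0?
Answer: 11664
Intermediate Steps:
Z(S) = S**2 - 3*S
E(B, V) = 7 - 10*V + B*V*(-3 + V) (E(B, V) = ((V*(-3 + V))*B - 10*V) + 7 = (B*V*(-3 + V) - 10*V) + 7 = (-10*V + B*V*(-3 + V)) + 7 = 7 - 10*V + B*V*(-3 + V))
(E(-8, P(3)) - 85)**2 = ((7 - 10*3 - 8*3*(-3 + 3)) - 85)**2 = ((7 - 30 - 8*3*0) - 85)**2 = ((7 - 30 + 0) - 85)**2 = (-23 - 85)**2 = (-108)**2 = 11664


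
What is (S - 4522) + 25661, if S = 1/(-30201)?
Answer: 638418938/30201 ≈ 21139.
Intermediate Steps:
S = -1/30201 ≈ -3.3111e-5
(S - 4522) + 25661 = (-1/30201 - 4522) + 25661 = -136568923/30201 + 25661 = 638418938/30201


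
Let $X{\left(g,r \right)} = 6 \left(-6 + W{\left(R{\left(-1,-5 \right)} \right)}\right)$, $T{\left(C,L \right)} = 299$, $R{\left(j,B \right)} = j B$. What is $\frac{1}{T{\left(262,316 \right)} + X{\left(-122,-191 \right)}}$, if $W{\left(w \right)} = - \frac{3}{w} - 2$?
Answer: $\frac{5}{1237} \approx 0.004042$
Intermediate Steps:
$R{\left(j,B \right)} = B j$
$W{\left(w \right)} = -2 - \frac{3}{w}$ ($W{\left(w \right)} = - \frac{3}{w} - 2 = -2 - \frac{3}{w}$)
$X{\left(g,r \right)} = - \frac{258}{5}$ ($X{\left(g,r \right)} = 6 \left(-6 - \left(2 + \frac{3}{\left(-5\right) \left(-1\right)}\right)\right) = 6 \left(-6 - \left(2 + \frac{3}{5}\right)\right) = 6 \left(-6 - \frac{13}{5}\right) = 6 \left(- \frac{43}{5}\right) = - \frac{258}{5}$)
$\frac{1}{T{\left(262,316 \right)} + X{\left(-122,-191 \right)}} = \frac{1}{299 - \frac{258}{5}} = \frac{1}{\frac{1237}{5}} = \frac{5}{1237}$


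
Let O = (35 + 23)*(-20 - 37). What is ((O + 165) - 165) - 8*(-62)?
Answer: -2810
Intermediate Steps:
O = -3306 (O = 58*(-57) = -3306)
((O + 165) - 165) - 8*(-62) = ((-3306 + 165) - 165) - 8*(-62) = (-3141 - 165) - 1*(-496) = -3306 + 496 = -2810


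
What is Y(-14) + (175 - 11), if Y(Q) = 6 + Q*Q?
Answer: 366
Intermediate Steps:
Y(Q) = 6 + Q**2
Y(-14) + (175 - 11) = (6 + (-14)**2) + (175 - 11) = (6 + 196) + 164 = 202 + 164 = 366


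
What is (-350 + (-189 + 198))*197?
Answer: -67177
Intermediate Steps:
(-350 + (-189 + 198))*197 = (-350 + 9)*197 = -341*197 = -67177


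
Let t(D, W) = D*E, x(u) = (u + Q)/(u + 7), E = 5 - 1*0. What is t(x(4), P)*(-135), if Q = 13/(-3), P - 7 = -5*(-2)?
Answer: 225/11 ≈ 20.455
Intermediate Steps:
E = 5 (E = 5 + 0 = 5)
P = 17 (P = 7 - 5*(-2) = 7 + 10 = 17)
Q = -13/3 (Q = 13*(-1/3) = -13/3 ≈ -4.3333)
x(u) = (-13/3 + u)/(7 + u) (x(u) = (u - 13/3)/(u + 7) = (-13/3 + u)/(7 + u))
t(D, W) = 5*D (t(D, W) = D*5 = 5*D)
t(x(4), P)*(-135) = (5*((-13/3 + 4)/(7 + 4)))*(-135) = (5*(-1/3/11))*(-135) = (5*((1/11)*(-1/3)))*(-135) = (5*(-1/33))*(-135) = -5/33*(-135) = 225/11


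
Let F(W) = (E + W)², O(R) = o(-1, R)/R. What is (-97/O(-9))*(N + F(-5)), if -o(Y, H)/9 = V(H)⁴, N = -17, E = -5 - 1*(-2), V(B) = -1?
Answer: -4559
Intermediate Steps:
E = -3 (E = -5 + 2 = -3)
o(Y, H) = -9 (o(Y, H) = -9*(-1)⁴ = -9*1 = -9)
O(R) = -9/R
F(W) = (-3 + W)²
(-97/O(-9))*(N + F(-5)) = (-97/((-9/(-9))))*(-17 + (-3 - 5)²) = (-97/((-9*(-⅑))))*(-17 + (-8)²) = (-97/1)*(-17 + 64) = -97*1*47 = -97*47 = -4559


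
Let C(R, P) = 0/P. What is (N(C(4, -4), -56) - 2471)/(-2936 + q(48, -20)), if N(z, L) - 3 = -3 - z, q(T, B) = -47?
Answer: 2471/2983 ≈ 0.82836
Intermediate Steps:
C(R, P) = 0
N(z, L) = -z (N(z, L) = 3 + (-3 - z) = -z)
(N(C(4, -4), -56) - 2471)/(-2936 + q(48, -20)) = (-1*0 - 2471)/(-2936 - 47) = (0 - 2471)/(-2983) = -2471*(-1/2983) = 2471/2983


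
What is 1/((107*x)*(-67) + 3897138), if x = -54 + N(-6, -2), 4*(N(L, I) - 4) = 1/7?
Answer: 28/119149295 ≈ 2.3500e-7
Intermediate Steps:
N(L, I) = 113/28 (N(L, I) = 4 + (1/4)/7 = 4 + (1/4)*(1/7) = 4 + 1/28 = 113/28)
x = -1399/28 (x = -54 + 113/28 = -1399/28 ≈ -49.964)
1/((107*x)*(-67) + 3897138) = 1/((107*(-1399/28))*(-67) + 3897138) = 1/(-149693/28*(-67) + 3897138) = 1/(10029431/28 + 3897138) = 1/(119149295/28) = 28/119149295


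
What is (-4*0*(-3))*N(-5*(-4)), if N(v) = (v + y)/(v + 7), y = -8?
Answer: 0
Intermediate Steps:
N(v) = (-8 + v)/(7 + v) (N(v) = (v - 8)/(v + 7) = (-8 + v)/(7 + v))
(-4*0*(-3))*N(-5*(-4)) = (-4*0*(-3))*((-8 - 5*(-4))/(7 - 5*(-4))) = (0*(-3))*((-8 + 20)/(7 + 20)) = 0*(12/27) = 0*((1/27)*12) = 0*(4/9) = 0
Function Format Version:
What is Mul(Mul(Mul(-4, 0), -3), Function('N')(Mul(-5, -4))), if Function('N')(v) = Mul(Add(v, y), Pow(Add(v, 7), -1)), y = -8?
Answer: 0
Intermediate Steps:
Function('N')(v) = Mul(Pow(Add(7, v), -1), Add(-8, v)) (Function('N')(v) = Mul(Add(v, -8), Pow(Add(v, 7), -1)) = Mul(Add(-8, v), Pow(Add(7, v), -1)) = Mul(Pow(Add(7, v), -1), Add(-8, v)))
Mul(Mul(Mul(-4, 0), -3), Function('N')(Mul(-5, -4))) = Mul(Mul(Mul(-4, 0), -3), Mul(Pow(Add(7, Mul(-5, -4)), -1), Add(-8, Mul(-5, -4)))) = Mul(Mul(0, -3), Mul(Pow(Add(7, 20), -1), Add(-8, 20))) = Mul(0, Mul(Pow(27, -1), 12)) = Mul(0, Mul(Rational(1, 27), 12)) = Mul(0, Rational(4, 9)) = 0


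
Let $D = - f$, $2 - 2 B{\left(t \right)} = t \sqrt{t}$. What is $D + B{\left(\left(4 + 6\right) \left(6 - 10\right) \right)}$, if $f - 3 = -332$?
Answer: $330 + 40 i \sqrt{10} \approx 330.0 + 126.49 i$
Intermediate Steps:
$f = -329$ ($f = 3 - 332 = -329$)
$B{\left(t \right)} = 1 - \frac{t^{\frac{3}{2}}}{2}$ ($B{\left(t \right)} = 1 - \frac{t \sqrt{t}}{2} = 1 - \frac{t^{\frac{3}{2}}}{2}$)
$D = 329$ ($D = \left(-1\right) \left(-329\right) = 329$)
$D + B{\left(\left(4 + 6\right) \left(6 - 10\right) \right)} = 329 + \left(1 - \frac{\left(\left(4 + 6\right) \left(6 - 10\right)\right)^{\frac{3}{2}}}{2}\right) = 329 + \left(1 - \frac{\left(10 \left(-4\right)\right)^{\frac{3}{2}}}{2}\right) = 329 + \left(1 - \frac{\left(-40\right)^{\frac{3}{2}}}{2}\right) = 329 + \left(1 - \frac{\left(-80\right) i \sqrt{10}}{2}\right) = 329 + \left(1 + 40 i \sqrt{10}\right) = 330 + 40 i \sqrt{10}$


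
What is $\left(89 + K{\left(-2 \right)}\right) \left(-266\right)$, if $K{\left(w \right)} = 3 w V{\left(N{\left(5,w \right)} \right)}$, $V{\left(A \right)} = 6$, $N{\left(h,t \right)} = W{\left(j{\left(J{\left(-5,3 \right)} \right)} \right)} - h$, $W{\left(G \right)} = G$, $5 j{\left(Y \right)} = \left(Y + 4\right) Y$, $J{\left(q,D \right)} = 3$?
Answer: $-14098$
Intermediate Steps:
$j{\left(Y \right)} = \frac{Y \left(4 + Y\right)}{5}$ ($j{\left(Y \right)} = \frac{\left(Y + 4\right) Y}{5} = \frac{\left(4 + Y\right) Y}{5} = \frac{Y \left(4 + Y\right)}{5}$)
$N{\left(h,t \right)} = \frac{21}{5} - h$ ($N{\left(h,t \right)} = \frac{1}{5} \cdot 3 \left(4 + 3\right) - h = \frac{1}{5} \cdot 3 \cdot 7 - h = \frac{21}{5} - h$)
$K{\left(w \right)} = 18 w$ ($K{\left(w \right)} = 3 w 6 = 18 w$)
$\left(89 + K{\left(-2 \right)}\right) \left(-266\right) = \left(89 + 18 \left(-2\right)\right) \left(-266\right) = \left(89 - 36\right) \left(-266\right) = 53 \left(-266\right) = -14098$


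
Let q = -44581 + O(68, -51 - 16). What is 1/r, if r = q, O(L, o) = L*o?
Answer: -1/49137 ≈ -2.0351e-5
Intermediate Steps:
q = -49137 (q = -44581 + 68*(-51 - 16) = -44581 + 68*(-67) = -44581 - 4556 = -49137)
r = -49137
1/r = 1/(-49137) = -1/49137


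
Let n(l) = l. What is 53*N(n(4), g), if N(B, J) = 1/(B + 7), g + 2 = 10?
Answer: 53/11 ≈ 4.8182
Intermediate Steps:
g = 8 (g = -2 + 10 = 8)
N(B, J) = 1/(7 + B)
53*N(n(4), g) = 53/(7 + 4) = 53/11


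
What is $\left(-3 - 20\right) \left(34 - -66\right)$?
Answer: $-2300$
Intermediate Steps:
$\left(-3 - 20\right) \left(34 - -66\right) = - 23 \left(34 + 66\right) = \left(-23\right) 100 = -2300$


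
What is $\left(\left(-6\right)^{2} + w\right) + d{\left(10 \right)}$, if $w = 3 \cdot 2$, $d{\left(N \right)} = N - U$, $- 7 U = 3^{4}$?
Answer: $\frac{445}{7} \approx 63.571$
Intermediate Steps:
$U = - \frac{81}{7}$ ($U = - \frac{3^{4}}{7} = \left(- \frac{1}{7}\right) 81 = - \frac{81}{7} \approx -11.571$)
$d{\left(N \right)} = \frac{81}{7} + N$ ($d{\left(N \right)} = N - - \frac{81}{7} = N + \frac{81}{7} = \frac{81}{7} + N$)
$w = 6$
$\left(\left(-6\right)^{2} + w\right) + d{\left(10 \right)} = \left(\left(-6\right)^{2} + 6\right) + \left(\frac{81}{7} + 10\right) = \left(36 + 6\right) + \frac{151}{7} = 42 + \frac{151}{7} = \frac{445}{7}$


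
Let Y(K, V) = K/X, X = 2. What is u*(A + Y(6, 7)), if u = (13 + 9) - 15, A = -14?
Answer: -77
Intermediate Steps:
Y(K, V) = K/2
u = 7 (u = 22 - 15 = 7)
u*(A + Y(6, 7)) = 7*(-14 + (½)*6) = 7*(-14 + 3) = 7*(-11) = -77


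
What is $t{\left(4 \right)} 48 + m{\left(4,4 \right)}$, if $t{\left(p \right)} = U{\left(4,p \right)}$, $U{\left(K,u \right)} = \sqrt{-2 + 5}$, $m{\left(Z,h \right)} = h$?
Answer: $4 + 48 \sqrt{3} \approx 87.138$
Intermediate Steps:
$U{\left(K,u \right)} = \sqrt{3}$
$t{\left(p \right)} = \sqrt{3}$
$t{\left(4 \right)} 48 + m{\left(4,4 \right)} = \sqrt{3} \cdot 48 + 4 = 48 \sqrt{3} + 4 = 4 + 48 \sqrt{3}$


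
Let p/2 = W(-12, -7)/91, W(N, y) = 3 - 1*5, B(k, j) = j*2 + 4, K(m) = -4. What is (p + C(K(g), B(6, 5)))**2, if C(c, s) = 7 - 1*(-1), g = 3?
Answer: 524176/8281 ≈ 63.299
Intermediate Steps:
B(k, j) = 4 + 2*j (B(k, j) = 2*j + 4 = 4 + 2*j)
W(N, y) = -2 (W(N, y) = 3 - 5 = -2)
C(c, s) = 8 (C(c, s) = 7 + 1 = 8)
p = -4/91 (p = 2*(-2/91) = -4/91 ≈ -0.043956)
(p + C(K(g), B(6, 5)))**2 = (-4/91 + 8)**2 = (724/91)**2 = 524176/8281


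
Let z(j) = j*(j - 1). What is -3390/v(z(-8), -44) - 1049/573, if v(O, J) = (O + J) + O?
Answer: -204737/5730 ≈ -35.731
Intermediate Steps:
z(j) = j*(-1 + j)
v(O, J) = J + 2*O (v(O, J) = (J + O) + O = J + 2*O)
-3390/v(z(-8), -44) - 1049/573 = -3390/(-44 + 2*(-8*(-1 - 8))) - 1049/573 = -3390/(-44 + 2*(-8*(-9))) - 1049*1/573 = -3390/(-44 + 2*72) - 1049/573 = -3390/(-44 + 144) - 1049/573 = -3390/100 - 1049/573 = -3390*1/100 - 1049/573 = -339/10 - 1049/573 = -204737/5730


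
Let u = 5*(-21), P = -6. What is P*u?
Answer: 630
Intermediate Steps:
u = -105
P*u = -6*(-105) = 630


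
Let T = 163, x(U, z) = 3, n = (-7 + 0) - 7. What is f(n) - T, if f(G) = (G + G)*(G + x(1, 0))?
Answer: 145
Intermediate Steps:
n = -14 (n = -7 - 7 = -14)
f(G) = 2*G*(3 + G) (f(G) = (G + G)*(G + 3) = (2*G)*(3 + G) = 2*G*(3 + G))
f(n) - T = 2*(-14)*(3 - 14) - 1*163 = 2*(-14)*(-11) - 163 = 308 - 163 = 145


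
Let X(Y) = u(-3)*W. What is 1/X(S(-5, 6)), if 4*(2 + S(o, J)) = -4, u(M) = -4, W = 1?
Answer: -1/4 ≈ -0.25000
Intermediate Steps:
S(o, J) = -3 (S(o, J) = -2 + (1/4)*(-4) = -2 - 1 = -3)
X(Y) = -4 (X(Y) = -4*1 = -4)
1/X(S(-5, 6)) = 1/(-4) = -1/4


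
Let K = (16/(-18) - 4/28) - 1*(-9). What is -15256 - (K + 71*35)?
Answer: -1118185/63 ≈ -17749.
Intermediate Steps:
K = 502/63 (K = (16*(-1/18) - 4*1/28) + 9 = (-8/9 - ⅐) + 9 = -65/63 + 9 = 502/63 ≈ 7.9683)
-15256 - (K + 71*35) = -15256 - (502/63 + 71*35) = -15256 - (502/63 + 2485) = -15256 - 1*157057/63 = -15256 - 157057/63 = -1118185/63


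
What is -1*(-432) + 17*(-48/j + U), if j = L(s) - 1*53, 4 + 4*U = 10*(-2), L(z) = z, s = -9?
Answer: 10638/31 ≈ 343.16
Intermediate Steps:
U = -6 (U = -1 + (10*(-2))/4 = -1 + (¼)*(-20) = -1 - 5 = -6)
j = -62 (j = -9 - 1*53 = -9 - 53 = -62)
-1*(-432) + 17*(-48/j + U) = -1*(-432) + 17*(-48/(-62) - 6) = 432 + 17*(-48*(-1/62) - 6) = 432 + 17*(24/31 - 6) = 432 + 17*(-162/31) = 432 - 2754/31 = 10638/31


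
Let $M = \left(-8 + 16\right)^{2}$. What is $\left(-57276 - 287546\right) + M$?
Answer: $-344758$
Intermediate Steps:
$M = 64$ ($M = 8^{2} = 64$)
$\left(-57276 - 287546\right) + M = \left(-57276 - 287546\right) + 64 = -344822 + 64 = -344758$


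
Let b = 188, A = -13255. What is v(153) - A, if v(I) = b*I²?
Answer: 4414147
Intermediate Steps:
v(I) = 188*I²
v(153) - A = 188*153² - 1*(-13255) = 188*23409 + 13255 = 4400892 + 13255 = 4414147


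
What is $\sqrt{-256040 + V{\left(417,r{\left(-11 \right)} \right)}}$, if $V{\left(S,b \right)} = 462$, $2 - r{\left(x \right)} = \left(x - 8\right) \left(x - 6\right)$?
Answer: $i \sqrt{255578} \approx 505.55 i$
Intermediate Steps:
$r{\left(x \right)} = 2 - \left(-8 + x\right) \left(-6 + x\right)$ ($r{\left(x \right)} = 2 - \left(x - 8\right) \left(x - 6\right) = 2 - \left(-8 + x\right) \left(-6 + x\right)$)
$\sqrt{-256040 + V{\left(417,r{\left(-11 \right)} \right)}} = \sqrt{-256040 + 462} = \sqrt{-255578} = i \sqrt{255578}$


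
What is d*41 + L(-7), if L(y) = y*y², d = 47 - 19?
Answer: 805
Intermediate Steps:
d = 28
L(y) = y³
d*41 + L(-7) = 28*41 + (-7)³ = 1148 - 343 = 805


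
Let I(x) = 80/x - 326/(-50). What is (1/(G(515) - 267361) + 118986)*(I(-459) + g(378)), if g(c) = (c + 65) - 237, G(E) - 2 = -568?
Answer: 77679876751024007/3074462325 ≈ 2.5266e+7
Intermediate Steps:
G(E) = -566 (G(E) = 2 - 568 = -566)
g(c) = -172 + c (g(c) = (65 + c) - 237 = -172 + c)
I(x) = 163/25 + 80/x (I(x) = 80/x - 326*(-1/50) = 80/x + 163/25 = 163/25 + 80/x)
(1/(G(515) - 267361) + 118986)*(I(-459) + g(378)) = (1/(-566 - 267361) + 118986)*((163/25 + 80/(-459)) + (-172 + 378)) = (1/(-267927) + 118986)*((163/25 + 80*(-1/459)) + 206) = (-1/267927 + 118986)*((163/25 - 80/459) + 206) = 31879562021*(72817/11475 + 206)/267927 = (31879562021/267927)*(2436667/11475) = 77679876751024007/3074462325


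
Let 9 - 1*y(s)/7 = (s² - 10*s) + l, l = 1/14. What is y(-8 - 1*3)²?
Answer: 9665881/4 ≈ 2.4165e+6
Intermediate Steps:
l = 1/14 ≈ 0.071429
y(s) = 125/2 - 7*s² + 70*s (y(s) = 63 - 7*((s² - 10*s) + 1/14) = 63 - 7*(1/14 + s² - 10*s) = 63 + (-½ - 7*s² + 70*s) = 125/2 - 7*s² + 70*s)
y(-8 - 1*3)² = (125/2 - 7*(-8 - 1*3)² + 70*(-8 - 1*3))² = (125/2 - 7*(-8 - 3)² + 70*(-8 - 3))² = (125/2 - 7*(-11)² + 70*(-11))² = (125/2 - 7*121 - 770)² = (125/2 - 847 - 770)² = (-3109/2)² = 9665881/4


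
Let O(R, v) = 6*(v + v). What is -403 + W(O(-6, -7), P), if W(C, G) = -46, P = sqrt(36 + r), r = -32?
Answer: -449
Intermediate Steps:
O(R, v) = 12*v (O(R, v) = 6*(2*v) = 12*v)
P = 2 (P = sqrt(36 - 32) = sqrt(4) = 2)
-403 + W(O(-6, -7), P) = -403 - 46 = -449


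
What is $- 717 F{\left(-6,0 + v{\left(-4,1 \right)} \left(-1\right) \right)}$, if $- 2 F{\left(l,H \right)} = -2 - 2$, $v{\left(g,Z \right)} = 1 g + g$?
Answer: $-1434$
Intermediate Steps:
$v{\left(g,Z \right)} = 2 g$ ($v{\left(g,Z \right)} = g + g = 2 g$)
$F{\left(l,H \right)} = 2$ ($F{\left(l,H \right)} = - \frac{-2 - 2}{2} = \left(- \frac{1}{2}\right) \left(-4\right) = 2$)
$- 717 F{\left(-6,0 + v{\left(-4,1 \right)} \left(-1\right) \right)} = \left(-717\right) 2 = -1434$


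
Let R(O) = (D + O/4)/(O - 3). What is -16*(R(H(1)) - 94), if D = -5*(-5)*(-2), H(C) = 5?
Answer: 1894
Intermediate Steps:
D = -50 (D = 25*(-2) = -50)
R(O) = (-50 + O/4)/(-3 + O) (R(O) = (-50 + O/4)/(O - 3) = (-50 + O*(¼))/(-3 + O) = (-50 + O/4)/(-3 + O))
-16*(R(H(1)) - 94) = -16*((-200 + 5)/(4*(-3 + 5)) - 94) = -16*((¼)*(-195)/2 - 94) = -16*((¼)*(½)*(-195) - 94) = -16*(-195/8 - 94) = -16*(-947/8) = 1894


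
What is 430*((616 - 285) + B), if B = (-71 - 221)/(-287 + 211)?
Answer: 2735660/19 ≈ 1.4398e+5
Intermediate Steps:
B = 73/19 (B = -292/(-76) = -292*(-1/76) = 73/19 ≈ 3.8421)
430*((616 - 285) + B) = 430*((616 - 285) + 73/19) = 430*(331 + 73/19) = 430*(6362/19) = 2735660/19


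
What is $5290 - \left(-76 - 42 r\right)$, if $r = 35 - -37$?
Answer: $8390$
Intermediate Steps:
$r = 72$ ($r = 35 + 37 = 72$)
$5290 - \left(-76 - 42 r\right) = 5290 - \left(-76 - 3024\right) = 5290 - -3100 = 5290 + 3100 = 8390$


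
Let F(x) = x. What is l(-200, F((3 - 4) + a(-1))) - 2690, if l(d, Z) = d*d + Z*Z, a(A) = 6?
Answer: 37335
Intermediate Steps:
l(d, Z) = Z² + d² (l(d, Z) = d² + Z² = Z² + d²)
l(-200, F((3 - 4) + a(-1))) - 2690 = (((3 - 4) + 6)² + (-200)²) - 2690 = ((-1 + 6)² + 40000) - 2690 = (5² + 40000) - 2690 = (25 + 40000) - 2690 = 40025 - 2690 = 37335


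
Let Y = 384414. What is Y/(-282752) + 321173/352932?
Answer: -5607461719/12474028608 ≈ -0.44953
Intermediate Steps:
Y/(-282752) + 321173/352932 = 384414/(-282752) + 321173/352932 = 384414*(-1/282752) + 321173*(1/352932) = -192207/141376 + 321173/352932 = -5607461719/12474028608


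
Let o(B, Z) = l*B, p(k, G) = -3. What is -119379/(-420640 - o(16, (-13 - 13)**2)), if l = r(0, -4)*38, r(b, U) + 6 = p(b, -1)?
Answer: 9183/31936 ≈ 0.28754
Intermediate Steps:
r(b, U) = -9 (r(b, U) = -6 - 3 = -9)
l = -342 (l = -9*38 = -342)
o(B, Z) = -342*B
-119379/(-420640 - o(16, (-13 - 13)**2)) = -119379/(-420640 - (-342)*16) = -119379/(-420640 - 1*(-5472)) = -119379/(-420640 + 5472) = -119379/(-415168) = -119379*(-1/415168) = 9183/31936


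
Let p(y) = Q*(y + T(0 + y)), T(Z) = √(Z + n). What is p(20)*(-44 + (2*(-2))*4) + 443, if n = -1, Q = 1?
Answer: -757 - 60*√19 ≈ -1018.5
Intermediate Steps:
T(Z) = √(-1 + Z) (T(Z) = √(Z - 1) = √(-1 + Z))
p(y) = y + √(-1 + y) (p(y) = 1*(y + √(-1 + (0 + y))) = 1*(y + √(-1 + y)) = y + √(-1 + y))
p(20)*(-44 + (2*(-2))*4) + 443 = (20 + √(-1 + 20))*(-44 + (2*(-2))*4) + 443 = (20 + √19)*(-44 - 4*4) + 443 = (20 + √19)*(-44 - 16) + 443 = (20 + √19)*(-60) + 443 = (-1200 - 60*√19) + 443 = -757 - 60*√19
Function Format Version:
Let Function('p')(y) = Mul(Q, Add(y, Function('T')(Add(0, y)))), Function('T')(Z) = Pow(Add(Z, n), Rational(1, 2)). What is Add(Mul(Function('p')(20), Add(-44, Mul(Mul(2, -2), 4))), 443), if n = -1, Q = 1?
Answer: Add(-757, Mul(-60, Pow(19, Rational(1, 2)))) ≈ -1018.5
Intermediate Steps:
Function('T')(Z) = Pow(Add(-1, Z), Rational(1, 2)) (Function('T')(Z) = Pow(Add(Z, -1), Rational(1, 2)) = Pow(Add(-1, Z), Rational(1, 2)))
Function('p')(y) = Add(y, Pow(Add(-1, y), Rational(1, 2))) (Function('p')(y) = Mul(1, Add(y, Pow(Add(-1, Add(0, y)), Rational(1, 2)))) = Mul(1, Add(y, Pow(Add(-1, y), Rational(1, 2)))) = Add(y, Pow(Add(-1, y), Rational(1, 2))))
Add(Mul(Function('p')(20), Add(-44, Mul(Mul(2, -2), 4))), 443) = Add(Mul(Add(20, Pow(Add(-1, 20), Rational(1, 2))), Add(-44, Mul(Mul(2, -2), 4))), 443) = Add(Mul(Add(20, Pow(19, Rational(1, 2))), Add(-44, Mul(-4, 4))), 443) = Add(Mul(Add(20, Pow(19, Rational(1, 2))), Add(-44, -16)), 443) = Add(Mul(Add(20, Pow(19, Rational(1, 2))), -60), 443) = Add(Add(-1200, Mul(-60, Pow(19, Rational(1, 2)))), 443) = Add(-757, Mul(-60, Pow(19, Rational(1, 2))))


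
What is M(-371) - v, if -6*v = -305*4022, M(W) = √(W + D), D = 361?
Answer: -613355/3 + I*√10 ≈ -2.0445e+5 + 3.1623*I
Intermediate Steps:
M(W) = √(361 + W) (M(W) = √(W + 361) = √(361 + W))
v = 613355/3 (v = -(-305)*4022/6 = -⅙*(-1226710) = 613355/3 ≈ 2.0445e+5)
M(-371) - v = √(361 - 371) - 1*613355/3 = √(-10) - 613355/3 = I*√10 - 613355/3 = -613355/3 + I*√10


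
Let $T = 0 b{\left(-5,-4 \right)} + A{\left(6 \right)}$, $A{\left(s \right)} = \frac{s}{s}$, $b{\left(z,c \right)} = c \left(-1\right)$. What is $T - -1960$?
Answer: $1961$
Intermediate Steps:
$b{\left(z,c \right)} = - c$
$A{\left(s \right)} = 1$
$T = 1$ ($T = 0 \left(\left(-1\right) \left(-4\right)\right) + 1 = 0 \cdot 4 + 1 = 0 + 1 = 1$)
$T - -1960 = 1 - -1960 = 1 + 1960 = 1961$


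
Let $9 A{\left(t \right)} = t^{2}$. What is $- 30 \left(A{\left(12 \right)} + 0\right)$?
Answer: $-480$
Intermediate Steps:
$A{\left(t \right)} = \frac{t^{2}}{9}$
$- 30 \left(A{\left(12 \right)} + 0\right) = - 30 \left(\frac{12^{2}}{9} + 0\right) = - 30 \left(\frac{1}{9} \cdot 144 + 0\right) = - 30 \left(16 + 0\right) = \left(-30\right) 16 = -480$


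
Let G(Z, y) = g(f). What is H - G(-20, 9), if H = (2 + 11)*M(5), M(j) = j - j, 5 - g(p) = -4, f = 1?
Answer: -9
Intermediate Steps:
g(p) = 9 (g(p) = 5 - 1*(-4) = 5 + 4 = 9)
G(Z, y) = 9
M(j) = 0
H = 0 (H = (2 + 11)*0 = 13*0 = 0)
H - G(-20, 9) = 0 - 1*9 = 0 - 9 = -9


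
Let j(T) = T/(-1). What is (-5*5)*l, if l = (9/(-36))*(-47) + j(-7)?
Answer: -1875/4 ≈ -468.75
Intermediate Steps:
j(T) = -T (j(T) = T*(-1) = -T)
l = 75/4 (l = (9/(-36))*(-47) - 1*(-7) = (9*(-1/36))*(-47) + 7 = -¼*(-47) + 7 = 47/4 + 7 = 75/4 ≈ 18.750)
(-5*5)*l = -5*5*(75/4) = -25*75/4 = -1875/4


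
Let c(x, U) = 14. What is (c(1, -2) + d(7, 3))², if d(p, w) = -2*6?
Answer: 4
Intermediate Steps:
d(p, w) = -12
(c(1, -2) + d(7, 3))² = (14 - 12)² = 2² = 4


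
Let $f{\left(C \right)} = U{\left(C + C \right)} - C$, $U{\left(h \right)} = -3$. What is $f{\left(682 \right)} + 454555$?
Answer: $453870$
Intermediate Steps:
$f{\left(C \right)} = -3 - C$
$f{\left(682 \right)} + 454555 = \left(-3 - 682\right) + 454555 = -685 + 454555 = 453870$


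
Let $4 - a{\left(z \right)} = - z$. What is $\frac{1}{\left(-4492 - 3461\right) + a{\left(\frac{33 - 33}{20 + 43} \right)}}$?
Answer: $- \frac{1}{7949} \approx -0.0001258$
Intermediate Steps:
$a{\left(z \right)} = 4 + z$ ($a{\left(z \right)} = 4 - - z = 4 + z$)
$\frac{1}{\left(-4492 - 3461\right) + a{\left(\frac{33 - 33}{20 + 43} \right)}} = \frac{1}{\left(-4492 - 3461\right) + \left(4 + \frac{33 - 33}{20 + 43}\right)} = \frac{1}{\left(-4492 - 3461\right) + \left(4 + \frac{0}{63}\right)} = \frac{1}{-7953 + \left(4 + 0 \cdot \frac{1}{63}\right)} = \frac{1}{-7953 + \left(4 + 0\right)} = \frac{1}{-7953 + 4} = \frac{1}{-7949} = - \frac{1}{7949}$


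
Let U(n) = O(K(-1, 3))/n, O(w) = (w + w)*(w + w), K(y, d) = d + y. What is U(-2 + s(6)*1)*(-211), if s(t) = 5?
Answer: -3376/3 ≈ -1125.3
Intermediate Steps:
O(w) = 4*w² (O(w) = (2*w)*(2*w) = 4*w²)
U(n) = 16/n (U(n) = (4*(3 - 1)²)/n = (4*2²)/n = (4*4)/n = 16/n)
U(-2 + s(6)*1)*(-211) = (16/(-2 + 5*1))*(-211) = (16/(-2 + 5))*(-211) = (16/3)*(-211) = -3376/3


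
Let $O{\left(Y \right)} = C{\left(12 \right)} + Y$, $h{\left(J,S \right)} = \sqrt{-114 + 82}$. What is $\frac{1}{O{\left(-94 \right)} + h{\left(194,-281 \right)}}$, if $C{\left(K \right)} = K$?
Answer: $- \frac{41}{3378} - \frac{i \sqrt{2}}{1689} \approx -0.012137 - 0.00083731 i$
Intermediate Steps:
$h{\left(J,S \right)} = 4 i \sqrt{2}$ ($h{\left(J,S \right)} = \sqrt{-32} = 4 i \sqrt{2}$)
$O{\left(Y \right)} = 12 + Y$
$\frac{1}{O{\left(-94 \right)} + h{\left(194,-281 \right)}} = \frac{1}{\left(12 - 94\right) + 4 i \sqrt{2}} = \frac{1}{-82 + 4 i \sqrt{2}}$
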